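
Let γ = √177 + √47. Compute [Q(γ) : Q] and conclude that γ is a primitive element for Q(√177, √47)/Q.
[Q(γ) : Q] = 4 (equivalently, Q(γ) = Q(√177, √47))

Obviously Q(γ) ⊆ Q(√177, √47), and [Q(√177, √47):Q] = 4 (since 177, 47 are distinct squarefree integers > 1 with 8319 not a perfect square). To show equality we compute the minimal polynomial of γ. From γ = √177 + √47: γ^2 = 177 + 2√(8319) + 47 = 224 + 2√(8319), so γ^2 - 224 = 2√(8319); squaring, (γ^2 - 224)^2 = 4·8319, i.e. γ^4 - 448γ^2 + 50176 - 33276 = 0, i.e. γ^4 - 448γ^2 + 16900 = 0. So γ is a root of x^4 - 448x^2 + 16900. This polynomial is irreducible over Q: it has no rational root (each ±√177 ± √47 is irrational), and any factorization into two quadratics over Q would force √(8319) ∈ Q (pairing opposite roots) or √177, √47 ∈ Q (other pairings), all impossible. Hence [Q(γ):Q] = 4 = [Q(√177, √47):Q], so Q(γ) = Q(√177, √47).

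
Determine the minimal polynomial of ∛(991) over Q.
m_α(x) = x^3 - 991

α satisfies α^3 = 991, so x^3 - 991 annihilates α. By the rational root test, a rational root p/q (in lowest terms) of x^3 - 991 would satisfy p^3 = 991 q^3, forcing q = 1 and p^3 = 991; but 991 is not a perfect cube, contradiction. A monic cubic over Q with no rational root is irreducible (any nontrivial factorization would include a linear factor). Hence x^3 - 991 is the minimal polynomial of α, and in particular [Q(α):Q] = 3.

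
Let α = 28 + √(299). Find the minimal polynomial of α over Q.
m_α(x) = x^2 - 56x + 485

From α - 28 = √(299), squaring gives (α - 28)^2 = 299, i.e. α^2 - 56α + 784 = 299, so α^2 - 56α + 485 = 0. The discriminant of x^2 - 56x + 485 is (-56)^2 - 4·(485) = 3136 - 1940 = 1196, and 4·(299) is not a perfect square in Q since 299 is squarefree and ≠ 1. Hence x^2 - 56x + 485 is irreducible over Q and is the minimal polynomial of α.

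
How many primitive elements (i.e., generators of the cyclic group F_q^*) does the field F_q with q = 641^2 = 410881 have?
There are φ(410880) = 108544 primitive elements

F_q^* is cyclic of order q - 1 = 410880. A cyclic group of order m has exactly φ(m) generators. Here m = 410880 = 2^8 · 3 · 5 · 107, so the number of primitive elements is φ(410880) = 108544.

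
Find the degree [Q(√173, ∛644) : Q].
[Q(√173, ∛644) : Q] = 6

Let L = Q(√173, ∛644). Since Q(√173) ⊂ L and [Q(√173):Q] = 2, the tower law gives 2 | [L:Q]. Likewise Q(∛644) ⊂ L with [Q(∛644):Q] = 3 (because 644 is not a perfect cube), so 3 | [L:Q]. As gcd(2,3) = 1, [L:Q] is divisible by 6. Conversely L is generated over Q by √173 and ∛644, so [L:Q] ≤ 2·3 = 6. Therefore [Q(√173, ∛644) : Q] = 6.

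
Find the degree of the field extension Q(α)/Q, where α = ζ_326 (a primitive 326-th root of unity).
[Q(α):Q] = 162

The minimal polynomial of ζ_326 over Q is the 326-th cyclotomic polynomial Φ_326(x), which is irreducible over Q and has degree φ(326) = 162. Hence [Q(α):Q] = φ(326) = 162.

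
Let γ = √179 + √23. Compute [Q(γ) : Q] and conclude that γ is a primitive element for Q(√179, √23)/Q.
[Q(γ) : Q] = 4 (equivalently, Q(γ) = Q(√179, √23))

Obviously Q(γ) ⊆ Q(√179, √23), and [Q(√179, √23):Q] = 4 (since 179, 23 are distinct squarefree integers > 1 with 4117 not a perfect square). To show equality we compute the minimal polynomial of γ. From γ = √179 + √23: γ^2 = 179 + 2√(4117) + 23 = 202 + 2√(4117), so γ^2 - 202 = 2√(4117); squaring, (γ^2 - 202)^2 = 4·4117, i.e. γ^4 - 404γ^2 + 40804 - 16468 = 0, i.e. γ^4 - 404γ^2 + 24336 = 0. So γ is a root of x^4 - 404x^2 + 24336. This polynomial is irreducible over Q: it has no rational root (each ±√179 ± √23 is irrational), and any factorization into two quadratics over Q would force √(4117) ∈ Q (pairing opposite roots) or √179, √23 ∈ Q (other pairings), all impossible. Hence [Q(γ):Q] = 4 = [Q(√179, √23):Q], so Q(γ) = Q(√179, √23).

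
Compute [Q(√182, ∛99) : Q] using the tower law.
[Q(√182, ∛99) : Q] = 6

Let L = Q(√182, ∛99). Since Q(√182) ⊂ L and [Q(√182):Q] = 2, the tower law gives 2 | [L:Q]. Likewise Q(∛99) ⊂ L with [Q(∛99):Q] = 3 (because 99 is not a perfect cube), so 3 | [L:Q]. As gcd(2,3) = 1, [L:Q] is divisible by 6. Conversely L is generated over Q by √182 and ∛99, so [L:Q] ≤ 2·3 = 6. Therefore [Q(√182, ∛99) : Q] = 6.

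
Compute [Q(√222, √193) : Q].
[Q(√222, √193) : Q] = 4

[Q(√222):Q] = 2 (min poly x^2 - 222, irreducible since 222 is squarefree > 1). For the top step, suppose √193 ∈ Q(√222), say √193 = c + d√222 with c, d ∈ Q. Squaring: 193 = c^2 + 222d^2 + 2cd√222. Since √222 ∉ Q this forces 2cd = 0. If d = 0 then √193 = c ∈ Q, contradicting 193 squarefree > 1. If c = 0 then 193 = 222d^2, so 222·193 = (222d)^2 is a perfect square in Q — but 222·193 = 42846 is not a perfect square (since 222 and 193 are distinct squarefree integers). Contradiction. Hence √193 ∉ Q(√222), so x^2 - 193 stays irreducible over Q(√222) and [Q(√222, √193) : Q(√222)] = 2. By the tower law, [Q(√222, √193) : Q] = 2 · 2 = 4.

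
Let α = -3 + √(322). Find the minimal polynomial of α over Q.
m_α(x) = x^2 + 6x - 313

From α + 3 = √(322), squaring gives (α + 3)^2 = 322, i.e. α^2 + 6α + 9 = 322, so α^2 + 6α - 313 = 0. The discriminant of x^2 + 6x - 313 is (6)^2 - 4·(-313) = 36 + 1252 = 1288, and 4·(322) is not a perfect square in Q since 322 is squarefree and ≠ 1. Hence x^2 + 6x - 313 is irreducible over Q and is the minimal polynomial of α.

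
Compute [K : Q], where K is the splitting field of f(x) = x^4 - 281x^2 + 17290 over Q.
[K : Q] = 4

Solving the quadratic in x^2: x^2 = (281 ± √(281^2 - 4·17290))/2 = (281 ± √9801)/2 = (281 ± 99)/2, giving x^2 = 91 or x^2 = 190. So f(x) = (x^2 - 91)(x^2 - 190) and the roots of f are ±√91, ±√190. Hence the splitting field is K = Q(√91, √190). Since 91 and 190 are distinct squarefree integers > 1, their product 17290 is not a perfect square, so √190 ∉ Q(√91). By the tower law [K:Q] = [Q(√91,√190):Q(√91)] · [Q(√91):Q] = 2 · 2 = 4.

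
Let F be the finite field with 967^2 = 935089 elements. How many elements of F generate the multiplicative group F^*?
There are φ(935088) = 232320 primitive elements

F_q^* is cyclic of order q - 1 = 935088. A cyclic group of order m has exactly φ(m) generators. Here m = 935088 = 2^4 · 3 · 7 · 11^2 · 23, so the number of primitive elements is φ(935088) = 232320.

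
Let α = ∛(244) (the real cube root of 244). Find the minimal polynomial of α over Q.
m_α(x) = x^3 - 244

α satisfies α^3 = 244, so x^3 - 244 annihilates α. By the rational root test, a rational root p/q (in lowest terms) of x^3 - 244 would satisfy p^3 = 244 q^3, forcing q = 1 and p^3 = 244; but 244 is not a perfect cube, contradiction. A monic cubic over Q with no rational root is irreducible (any nontrivial factorization would include a linear factor). Hence x^3 - 244 is the minimal polynomial of α, and in particular [Q(α):Q] = 3.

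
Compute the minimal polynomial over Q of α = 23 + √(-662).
m_α(x) = x^2 - 46x + 1191

From α - 23 = √(-662), squaring gives (α - 23)^2 = -662, i.e. α^2 - 46α + 529 = -662, so α^2 - 46α + 1191 = 0. The discriminant of x^2 - 46x + 1191 is (-46)^2 - 4·(1191) = 2116 - 4764 = -2648, and 4·(-662) is not a perfect square in Q since -662 is squarefree and ≠ 1. Hence x^2 - 46x + 1191 is irreducible over Q and is the minimal polynomial of α.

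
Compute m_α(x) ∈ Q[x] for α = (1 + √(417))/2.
m_α(x) = x^2 - x - 104

From 2α - 1 = √(417), squaring gives (2α - 1)^2 = 417, i.e. 4α^2 - 4α + 1 = 417, so α^2 - α + (1 - 417)/4 = 0. Since 417 ≡ 1 (mod 4), (1 - 417)/4 = -104 ∈ Z. The polynomial x^2 - x - 104 has discriminant 1 - 4·(-104) = 417, which is not a perfect square in Q (d = 417 is squarefree and ≠ 1), so x^2 - x - 104 is irreducible over Q. It is the minimal polynomial of α.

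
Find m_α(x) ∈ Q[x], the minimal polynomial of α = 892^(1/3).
m_α(x) = x^3 - 892

α satisfies α^3 = 892, so x^3 - 892 annihilates α. By the rational root test, a rational root p/q (in lowest terms) of x^3 - 892 would satisfy p^3 = 892 q^3, forcing q = 1 and p^3 = 892; but 892 is not a perfect cube, contradiction. A monic cubic over Q with no rational root is irreducible (any nontrivial factorization would include a linear factor). Hence x^3 - 892 is the minimal polynomial of α, and in particular [Q(α):Q] = 3.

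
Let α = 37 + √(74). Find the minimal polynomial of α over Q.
m_α(x) = x^2 - 74x + 1295

From α - 37 = √(74), squaring gives (α - 37)^2 = 74, i.e. α^2 - 74α + 1369 = 74, so α^2 - 74α + 1295 = 0. The discriminant of x^2 - 74x + 1295 is (-74)^2 - 4·(1295) = 5476 - 5180 = 296, and 4·(74) is not a perfect square in Q since 74 is squarefree and ≠ 1. Hence x^2 - 74x + 1295 is irreducible over Q and is the minimal polynomial of α.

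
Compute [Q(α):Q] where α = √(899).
[Q(α):Q] = 2

[Q(α):Q] equals the degree of the minimal polynomial of α. Here α^2 = 899 and x^2 - 899 is irreducible (d = 899 is squarefree, ≠ 1, hence not a square), so deg(m_α) = 2. Thus [Q(α):Q] = 2.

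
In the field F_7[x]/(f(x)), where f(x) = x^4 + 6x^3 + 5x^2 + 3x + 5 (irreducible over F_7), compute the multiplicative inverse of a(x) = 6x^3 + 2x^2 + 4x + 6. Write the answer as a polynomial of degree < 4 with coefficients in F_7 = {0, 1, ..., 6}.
a(x)^(-1) ≡ 2x^3 + 4x^2 + 5 (mod f(x))

Since f is irreducible over F_7, F_7[x]/(f) is a field and a(x) ≠ 0 has an inverse. Apply the extended Euclidean algorithm to f(x) and a(x) in F_7[x]: f(x) = (6x + 6)·a(x) + (4x^2 + 6x + 4);  a(x) = (5x)·(4x^2 + 6x + 4) + (5x + 6);  (4x^2 + 6x + 4) = (5x + 5)·(5x + 6) + (2). The last nonzero remainder is the constant 2 = gcd(f, a) in F_7. Back-substituting through the division chain expresses 2 = s(x)·a(x) + t(x)·f(x) with s(x) ≡ 4x^3 + x^2 + 3 (mod f), so (4x^3 + x^2 + 3)·a(x) ≡ 2 (mod f). Multiplying by 2^(-1) ≡ 4 in F_7 gives a(x)^(-1) ≡ 4·(4x^3 + x^2 + 3) ≡ 2x^3 + 4x^2 + 5 (mod f). Check: (6x^3 + 2x^2 + 4x + 6)·(2x^3 + 4x^2 + 5) = 5x^6 + 2x^4 + 2x^3 + 6x^2 + 6x + 2 ≡ 1 (mod x^4 + 6x^3 + 5x^2 + 3x + 5).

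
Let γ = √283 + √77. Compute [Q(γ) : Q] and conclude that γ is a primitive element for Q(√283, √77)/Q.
[Q(γ) : Q] = 4 (equivalently, Q(γ) = Q(√283, √77))

Obviously Q(γ) ⊆ Q(√283, √77), and [Q(√283, √77):Q] = 4 (since 283, 77 are distinct squarefree integers > 1 with 21791 not a perfect square). To show equality we compute the minimal polynomial of γ. From γ = √283 + √77: γ^2 = 283 + 2√(21791) + 77 = 360 + 2√(21791), so γ^2 - 360 = 2√(21791); squaring, (γ^2 - 360)^2 = 4·21791, i.e. γ^4 - 720γ^2 + 129600 - 87164 = 0, i.e. γ^4 - 720γ^2 + 42436 = 0. So γ is a root of x^4 - 720x^2 + 42436. This polynomial is irreducible over Q: it has no rational root (each ±√283 ± √77 is irrational), and any factorization into two quadratics over Q would force √(21791) ∈ Q (pairing opposite roots) or √283, √77 ∈ Q (other pairings), all impossible. Hence [Q(γ):Q] = 4 = [Q(√283, √77):Q], so Q(γ) = Q(√283, √77).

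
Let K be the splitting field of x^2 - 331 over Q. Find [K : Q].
[K : Q] = 2

f(x) = x^2 - 331 factors as (x - √331)(x + √331). The splitting field is K = Q(√331). Since 331 is squarefree and > 1, it is not a perfect square, so x^2 - 331 is irreducible over Q and [Q(√331) : Q] = 2. Hence [K : Q] = 2.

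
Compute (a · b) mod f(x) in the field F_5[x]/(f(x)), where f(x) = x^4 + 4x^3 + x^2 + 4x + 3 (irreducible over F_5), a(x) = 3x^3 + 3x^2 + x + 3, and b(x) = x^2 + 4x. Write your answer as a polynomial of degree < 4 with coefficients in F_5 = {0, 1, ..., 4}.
a · b ≡ 3x^3 + 2x^2 + x + 1 (mod f(x))

Multiply in F_5[x]: a(x)·b(x) = (3x^3 + 3x^2 + x + 3)·(x^2 + 4x) = 3x^5 + 3x^3 + 2x^2 + 2x. This has degree ≥ 4, so divide by f(x) over F_5: 3x^5 + 3x^3 + 2x^2 + 2x = (3x + 3)·(x^4 + 4x^3 + x^2 + 4x + 3) + (3x^3 + 2x^2 + x + 1). Hence a·b ≡ 3x^3 + 2x^2 + x + 1 (mod f). (F_5[x]/(f) is a field with 5^4 = 625 elements since f is irreducible of degree 4.)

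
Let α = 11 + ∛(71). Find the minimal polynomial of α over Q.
m_α(x) = x^3 - 33x^2 + 363x - 1402

Set β = α - 11 = ∛(71), so β^3 = 71. Then (α - 11)^3 - 71 = 0, i.e. α is a root of g(x) = (x - 11)^3 - 71 = x^3 - 33x^2 + 363x - 1402. Since g(x) = h(x - 11) where h(x) = x^3 - 71, and h is irreducible over Q (because 71 is not a perfect cube, so h has no rational root, and a monic cubic with no rational root is irreducible), g is also irreducible (irreducibility is preserved under the substitution x → x - 11). Hence m_α(x) = x^3 - 33x^2 + 363x - 1402.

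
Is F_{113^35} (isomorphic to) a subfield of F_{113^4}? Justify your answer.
No: F_{113^35} is not a subfield of F_{113^4}

F_{p^m} embeds in F_{p^n} iff m | n. Here 35 ∤ 4 (since 4 = 0·35 + 4 with remainder 4 ≠ 0), so F_{113^35} is not a subfield of F_{113^4}. Equivalently: if it were, the tower law would give 35 = [F_{113^35}:F_113] dividing [F_{113^4}:F_113] = 4, contradiction.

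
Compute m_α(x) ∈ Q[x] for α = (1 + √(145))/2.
m_α(x) = x^2 - x - 36

From 2α - 1 = √(145), squaring gives (2α - 1)^2 = 145, i.e. 4α^2 - 4α + 1 = 145, so α^2 - α + (1 - 145)/4 = 0. Since 145 ≡ 1 (mod 4), (1 - 145)/4 = -36 ∈ Z. The polynomial x^2 - x - 36 has discriminant 1 - 4·(-36) = 145, which is not a perfect square in Q (d = 145 is squarefree and ≠ 1), so x^2 - x - 36 is irreducible over Q. It is the minimal polynomial of α.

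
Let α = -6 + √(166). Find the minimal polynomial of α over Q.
m_α(x) = x^2 + 12x - 130

From α + 6 = √(166), squaring gives (α + 6)^2 = 166, i.e. α^2 + 12α + 36 = 166, so α^2 + 12α - 130 = 0. The discriminant of x^2 + 12x - 130 is (12)^2 - 4·(-130) = 144 + 520 = 664, and 4·(166) is not a perfect square in Q since 166 is squarefree and ≠ 1. Hence x^2 + 12x - 130 is irreducible over Q and is the minimal polynomial of α.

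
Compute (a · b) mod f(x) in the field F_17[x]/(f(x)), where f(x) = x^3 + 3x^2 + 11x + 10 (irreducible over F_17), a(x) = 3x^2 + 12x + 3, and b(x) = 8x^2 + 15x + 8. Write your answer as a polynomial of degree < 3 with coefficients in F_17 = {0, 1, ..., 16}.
a · b ≡ 12x^2 + 9x + 14 (mod f(x))

Multiply in F_17[x]: a(x)·b(x) = (3x^2 + 12x + 3)·(8x^2 + 15x + 8) = 7x^4 + 5x^3 + 7x^2 + 5x + 7. This has degree ≥ 3, so divide by f(x) over F_17: 7x^4 + 5x^3 + 7x^2 + 5x + 7 = (7x + 1)·(x^3 + 3x^2 + 11x + 10) + (12x^2 + 9x + 14). Hence a·b ≡ 12x^2 + 9x + 14 (mod f). (F_17[x]/(f) is a field with 17^3 = 4913 elements since f is irreducible of degree 3.)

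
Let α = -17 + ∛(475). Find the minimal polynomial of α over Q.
m_α(x) = x^3 + 51x^2 + 867x + 4438

Set β = α + 17 = ∛(475), so β^3 = 475. Then (α + 17)^3 - 475 = 0, i.e. α is a root of g(x) = (x + 17)^3 - 475 = x^3 + 51x^2 + 867x + 4438. Since g(x) = h(x + 17) where h(x) = x^3 - 475, and h is irreducible over Q (because 475 is not a perfect cube, so h has no rational root, and a monic cubic with no rational root is irreducible), g is also irreducible (irreducibility is preserved under the substitution x → x + 17). Hence m_α(x) = x^3 + 51x^2 + 867x + 4438.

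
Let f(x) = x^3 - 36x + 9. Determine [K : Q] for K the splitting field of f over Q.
[K : Q] = 6

By the rational root test, any rational root of the monic integer polynomial f(x) = x^3 - 36x + 9 must be an integer dividing the constant term 9, i.e. one of ±{1, 3, 9}. Evaluating: f(1) = -26, f(-1) = 44, f(3) = -72, f(-3) = 90, f(9) = 414, f(-9) = -396; none is 0, so f has no rational root and is therefore irreducible over Q (a cubic with no linear factor over a field is irreducible). For an irreducible cubic, the Galois group is A_3 or S_3 according as the discriminant disc(f) = -4a^3 - 27b^2 = -4·(-36)^3 - 27·(9)^2 = 184437 is or is not a square in Q. Here disc(f) = 184437 is not a perfect square in Q, so the Galois group of f over Q is not contained in A_3 and must be all of S_3. The splitting field has degree |S_3| = 6 over Q, so [K : Q] = 6.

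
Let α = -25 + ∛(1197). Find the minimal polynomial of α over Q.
m_α(x) = x^3 + 75x^2 + 1875x + 14428

Set β = α + 25 = ∛(1197), so β^3 = 1197. Then (α + 25)^3 - 1197 = 0, i.e. α is a root of g(x) = (x + 25)^3 - 1197 = x^3 + 75x^2 + 1875x + 14428. Since g(x) = h(x + 25) where h(x) = x^3 - 1197, and h is irreducible over Q (because 1197 is not a perfect cube, so h has no rational root, and a monic cubic with no rational root is irreducible), g is also irreducible (irreducibility is preserved under the substitution x → x + 25). Hence m_α(x) = x^3 + 75x^2 + 1875x + 14428.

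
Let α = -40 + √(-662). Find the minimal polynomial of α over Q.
m_α(x) = x^2 + 80x + 2262

From α + 40 = √(-662), squaring gives (α + 40)^2 = -662, i.e. α^2 + 80α + 1600 = -662, so α^2 + 80α + 2262 = 0. The discriminant of x^2 + 80x + 2262 is (80)^2 - 4·(2262) = 6400 - 9048 = -2648, and 4·(-662) is not a perfect square in Q since -662 is squarefree and ≠ 1. Hence x^2 + 80x + 2262 is irreducible over Q and is the minimal polynomial of α.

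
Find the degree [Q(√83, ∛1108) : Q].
[Q(√83, ∛1108) : Q] = 6

Let L = Q(√83, ∛1108). Since Q(√83) ⊂ L and [Q(√83):Q] = 2, the tower law gives 2 | [L:Q]. Likewise Q(∛1108) ⊂ L with [Q(∛1108):Q] = 3 (because 1108 is not a perfect cube), so 3 | [L:Q]. As gcd(2,3) = 1, [L:Q] is divisible by 6. Conversely L is generated over Q by √83 and ∛1108, so [L:Q] ≤ 2·3 = 6. Therefore [Q(√83, ∛1108) : Q] = 6.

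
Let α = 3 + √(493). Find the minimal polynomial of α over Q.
m_α(x) = x^2 - 6x - 484

From α - 3 = √(493), squaring gives (α - 3)^2 = 493, i.e. α^2 - 6α + 9 = 493, so α^2 - 6α - 484 = 0. The discriminant of x^2 - 6x - 484 is (-6)^2 - 4·(-484) = 36 + 1936 = 1972, and 4·(493) is not a perfect square in Q since 493 is squarefree and ≠ 1. Hence x^2 - 6x - 484 is irreducible over Q and is the minimal polynomial of α.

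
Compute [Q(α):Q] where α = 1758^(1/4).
[Q(α):Q] = 4

α is a root of x^4 - 1758. By Eisenstein's criterion at the prime p = 2 (which divides the constant term 1758 but p^2 = 4 does not, since 1758 is squarefree), x^4 - 1758 is irreducible over Q. Hence [Q(α):Q] = 4.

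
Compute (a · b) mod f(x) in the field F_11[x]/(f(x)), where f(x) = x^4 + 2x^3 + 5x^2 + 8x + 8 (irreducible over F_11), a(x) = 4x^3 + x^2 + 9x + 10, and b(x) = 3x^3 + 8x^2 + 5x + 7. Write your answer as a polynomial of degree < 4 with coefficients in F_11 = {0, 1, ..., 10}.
a · b ≡ 5x^3 + 6x^2 + 10x (mod f(x))

Multiply in F_11[x]: a(x)·b(x) = (4x^3 + x^2 + 9x + 10)·(3x^3 + 8x^2 + 5x + 7) = x^6 + 2x^5 + 3x^3 + 3x + 4. This has degree ≥ 4, so divide by f(x) over F_11: x^6 + 2x^5 + 3x^3 + 3x + 4 = (x^2 + 6)·(x^4 + 2x^3 + 5x^2 + 8x + 8) + (5x^3 + 6x^2 + 10x). Hence a·b ≡ 5x^3 + 6x^2 + 10x (mod f). (F_11[x]/(f) is a field with 11^4 = 14641 elements since f is irreducible of degree 4.)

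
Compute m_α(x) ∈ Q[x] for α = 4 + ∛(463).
m_α(x) = x^3 - 12x^2 + 48x - 527

Set β = α - 4 = ∛(463), so β^3 = 463. Then (α - 4)^3 - 463 = 0, i.e. α is a root of g(x) = (x - 4)^3 - 463 = x^3 - 12x^2 + 48x - 527. Since g(x) = h(x - 4) where h(x) = x^3 - 463, and h is irreducible over Q (because 463 is not a perfect cube, so h has no rational root, and a monic cubic with no rational root is irreducible), g is also irreducible (irreducibility is preserved under the substitution x → x - 4). Hence m_α(x) = x^3 - 12x^2 + 48x - 527.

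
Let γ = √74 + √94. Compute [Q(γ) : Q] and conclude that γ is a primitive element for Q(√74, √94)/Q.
[Q(γ) : Q] = 4 (equivalently, Q(γ) = Q(√74, √94))

Obviously Q(γ) ⊆ Q(√74, √94), and [Q(√74, √94):Q] = 4 (since 74, 94 are distinct squarefree integers > 1 with 6956 not a perfect square). To show equality we compute the minimal polynomial of γ. From γ = √74 + √94: γ^2 = 74 + 2√(6956) + 94 = 168 + 2√(6956), so γ^2 - 168 = 2√(6956); squaring, (γ^2 - 168)^2 = 4·6956, i.e. γ^4 - 336γ^2 + 28224 - 27824 = 0, i.e. γ^4 - 336γ^2 + 400 = 0. So γ is a root of x^4 - 336x^2 + 400. This polynomial is irreducible over Q: it has no rational root (each ±√74 ± √94 is irrational), and any factorization into two quadratics over Q would force √(6956) ∈ Q (pairing opposite roots) or √74, √94 ∈ Q (other pairings), all impossible. Hence [Q(γ):Q] = 4 = [Q(√74, √94):Q], so Q(γ) = Q(√74, √94).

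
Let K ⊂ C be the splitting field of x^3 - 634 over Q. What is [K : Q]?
[K : Q] = 6

The roots of x^3 - 634 are ∛634, ω∛634, ω^2∛634 where ω = e^(2πi/3) is a primitive cube root of unity, so K = Q(∛634, ω). Now [Q(∛634):Q] = 3 (since 634 is not a perfect cube, x^3 - 634 is irreducible) and [Q(ω):Q] = 2. Both 2 and 3 divide [K:Q], and [K:Q] ≤ 3·2 = 6, so [K:Q] = 6. (Equivalently: Q(∛634) ⊂ R but ω ∉ R, so [K : Q(∛634)] = 2.)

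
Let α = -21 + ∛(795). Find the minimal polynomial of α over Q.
m_α(x) = x^3 + 63x^2 + 1323x + 8466

Set β = α + 21 = ∛(795), so β^3 = 795. Then (α + 21)^3 - 795 = 0, i.e. α is a root of g(x) = (x + 21)^3 - 795 = x^3 + 63x^2 + 1323x + 8466. Since g(x) = h(x + 21) where h(x) = x^3 - 795, and h is irreducible over Q (because 795 is not a perfect cube, so h has no rational root, and a monic cubic with no rational root is irreducible), g is also irreducible (irreducibility is preserved under the substitution x → x + 21). Hence m_α(x) = x^3 + 63x^2 + 1323x + 8466.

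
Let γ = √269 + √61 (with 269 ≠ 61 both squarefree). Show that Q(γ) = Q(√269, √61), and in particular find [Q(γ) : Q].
[Q(γ) : Q] = 4 (equivalently, Q(γ) = Q(√269, √61))

Obviously Q(γ) ⊆ Q(√269, √61), and [Q(√269, √61):Q] = 4 (since 269, 61 are distinct squarefree integers > 1 with 16409 not a perfect square). To show equality we compute the minimal polynomial of γ. From γ = √269 + √61: γ^2 = 269 + 2√(16409) + 61 = 330 + 2√(16409), so γ^2 - 330 = 2√(16409); squaring, (γ^2 - 330)^2 = 4·16409, i.e. γ^4 - 660γ^2 + 108900 - 65636 = 0, i.e. γ^4 - 660γ^2 + 43264 = 0. So γ is a root of x^4 - 660x^2 + 43264. This polynomial is irreducible over Q: it has no rational root (each ±√269 ± √61 is irrational), and any factorization into two quadratics over Q would force √(16409) ∈ Q (pairing opposite roots) or √269, √61 ∈ Q (other pairings), all impossible. Hence [Q(γ):Q] = 4 = [Q(√269, √61):Q], so Q(γ) = Q(√269, √61).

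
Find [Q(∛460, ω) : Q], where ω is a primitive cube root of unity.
[Q(∛460, ω) : Q] = 6

[Q(∛460):Q] = 3 (min poly x^3 - 460, irreducible since 460 is not a perfect cube). [Q(ω):Q] = 2 (min poly x^2 + x + 1). Since Q(∛460) ⊂ R and ω ∉ R, we have ω ∉ Q(∛460), so x^2 + x + 1 remains irreducible over Q(∛460) and [Q(∛460, ω) : Q(∛460)] = 2. By the tower law, [Q(∛460, ω) : Q] = 3 · 2 = 6. (In fact Q(∛460, ω) is the splitting field of x^3 - 460 over Q.)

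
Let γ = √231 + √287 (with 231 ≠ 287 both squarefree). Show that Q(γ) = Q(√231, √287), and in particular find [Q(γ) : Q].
[Q(γ) : Q] = 4 (equivalently, Q(γ) = Q(√231, √287))

Obviously Q(γ) ⊆ Q(√231, √287), and [Q(√231, √287):Q] = 4 (since 231, 287 are distinct squarefree integers > 1 with 66297 not a perfect square). To show equality we compute the minimal polynomial of γ. From γ = √231 + √287: γ^2 = 231 + 2√(66297) + 287 = 518 + 2√(66297), so γ^2 - 518 = 2√(66297); squaring, (γ^2 - 518)^2 = 4·66297, i.e. γ^4 - 1036γ^2 + 268324 - 265188 = 0, i.e. γ^4 - 1036γ^2 + 3136 = 0. So γ is a root of x^4 - 1036x^2 + 3136. This polynomial is irreducible over Q: it has no rational root (each ±√231 ± √287 is irrational), and any factorization into two quadratics over Q would force √(66297) ∈ Q (pairing opposite roots) or √231, √287 ∈ Q (other pairings), all impossible. Hence [Q(γ):Q] = 4 = [Q(√231, √287):Q], so Q(γ) = Q(√231, √287).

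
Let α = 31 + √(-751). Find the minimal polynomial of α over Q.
m_α(x) = x^2 - 62x + 1712

From α - 31 = √(-751), squaring gives (α - 31)^2 = -751, i.e. α^2 - 62α + 961 = -751, so α^2 - 62α + 1712 = 0. The discriminant of x^2 - 62x + 1712 is (-62)^2 - 4·(1712) = 3844 - 6848 = -3004, and 4·(-751) is not a perfect square in Q since -751 is squarefree and ≠ 1. Hence x^2 - 62x + 1712 is irreducible over Q and is the minimal polynomial of α.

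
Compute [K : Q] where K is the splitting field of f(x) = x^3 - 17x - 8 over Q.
[K : Q] = 6

By the rational root test, any rational root of the monic integer polynomial f(x) = x^3 - 17x - 8 must be an integer dividing the constant term -8, i.e. one of ±{1, 2, 4, 8}. Evaluating: f(1) = -24, f(-1) = 8, f(2) = -34, f(-2) = 18, f(4) = -12, f(-4) = -4, f(8) = 368, f(-8) = -384; none is 0, so f has no rational root and is therefore irreducible over Q (a cubic with no linear factor over a field is irreducible). For an irreducible cubic, the Galois group is A_3 or S_3 according as the discriminant disc(f) = -4a^3 - 27b^2 = -4·(-17)^3 - 27·(-8)^2 = 17924 is or is not a square in Q. Here disc(f) = 17924 is not a perfect square in Q, so the Galois group of f over Q is not contained in A_3 and must be all of S_3. The splitting field has degree |S_3| = 6 over Q, so [K : Q] = 6.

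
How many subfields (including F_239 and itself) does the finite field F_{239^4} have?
F_{239^4} has 3 subfields

The subfields of F_{p^n} are exactly the fields F_{p^d} for d | n (each is the fixed field of the unique index-d subgroup of Gal(F_{p^n}/F_p) ≅ Z/nZ). The divisors of n = 4 are {1, 2, 4}, giving 3 subfields: F_{239^1}, F_{239^2}, F_{239^4}.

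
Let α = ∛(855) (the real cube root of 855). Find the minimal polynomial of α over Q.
m_α(x) = x^3 - 855

α satisfies α^3 = 855, so x^3 - 855 annihilates α. By the rational root test, a rational root p/q (in lowest terms) of x^3 - 855 would satisfy p^3 = 855 q^3, forcing q = 1 and p^3 = 855; but 855 is not a perfect cube, contradiction. A monic cubic over Q with no rational root is irreducible (any nontrivial factorization would include a linear factor). Hence x^3 - 855 is the minimal polynomial of α, and in particular [Q(α):Q] = 3.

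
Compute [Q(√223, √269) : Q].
[Q(√223, √269) : Q] = 4

[Q(√223):Q] = 2 (min poly x^2 - 223, irreducible since 223 is squarefree > 1). For the top step, suppose √269 ∈ Q(√223), say √269 = c + d√223 with c, d ∈ Q. Squaring: 269 = c^2 + 223d^2 + 2cd√223. Since √223 ∉ Q this forces 2cd = 0. If d = 0 then √269 = c ∈ Q, contradicting 269 squarefree > 1. If c = 0 then 269 = 223d^2, so 223·269 = (223d)^2 is a perfect square in Q — but 223·269 = 59987 is not a perfect square (since 223 and 269 are distinct squarefree integers). Contradiction. Hence √269 ∉ Q(√223), so x^2 - 269 stays irreducible over Q(√223) and [Q(√223, √269) : Q(√223)] = 2. By the tower law, [Q(√223, √269) : Q] = 2 · 2 = 4.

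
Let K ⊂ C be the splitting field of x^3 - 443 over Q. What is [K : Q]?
[K : Q] = 6

The roots of x^3 - 443 are ∛443, ω∛443, ω^2∛443 where ω = e^(2πi/3) is a primitive cube root of unity, so K = Q(∛443, ω). Now [Q(∛443):Q] = 3 (since 443 is not a perfect cube, x^3 - 443 is irreducible) and [Q(ω):Q] = 2. Both 2 and 3 divide [K:Q], and [K:Q] ≤ 3·2 = 6, so [K:Q] = 6. (Equivalently: Q(∛443) ⊂ R but ω ∉ R, so [K : Q(∛443)] = 2.)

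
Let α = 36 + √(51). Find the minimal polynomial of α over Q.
m_α(x) = x^2 - 72x + 1245

From α - 36 = √(51), squaring gives (α - 36)^2 = 51, i.e. α^2 - 72α + 1296 = 51, so α^2 - 72α + 1245 = 0. The discriminant of x^2 - 72x + 1245 is (-72)^2 - 4·(1245) = 5184 - 4980 = 204, and 4·(51) is not a perfect square in Q since 51 is squarefree and ≠ 1. Hence x^2 - 72x + 1245 is irreducible over Q and is the minimal polynomial of α.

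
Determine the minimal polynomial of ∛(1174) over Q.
m_α(x) = x^3 - 1174

α satisfies α^3 = 1174, so x^3 - 1174 annihilates α. By the rational root test, a rational root p/q (in lowest terms) of x^3 - 1174 would satisfy p^3 = 1174 q^3, forcing q = 1 and p^3 = 1174; but 1174 is not a perfect cube, contradiction. A monic cubic over Q with no rational root is irreducible (any nontrivial factorization would include a linear factor). Hence x^3 - 1174 is the minimal polynomial of α, and in particular [Q(α):Q] = 3.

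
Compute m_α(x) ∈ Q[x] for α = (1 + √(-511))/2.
m_α(x) = x^2 - x + 128

From 2α - 1 = √(-511), squaring gives (2α - 1)^2 = -511, i.e. 4α^2 - 4α + 1 = -511, so α^2 - α + (1 + 511)/4 = 0. Since -511 ≡ 1 (mod 4), (1 + 511)/4 = 128 ∈ Z. The polynomial x^2 - x + 128 has discriminant 1 - 4·(128) = -511, which is not a perfect square in Q (d = -511 is squarefree and ≠ 1), so x^2 - x + 128 is irreducible over Q. It is the minimal polynomial of α.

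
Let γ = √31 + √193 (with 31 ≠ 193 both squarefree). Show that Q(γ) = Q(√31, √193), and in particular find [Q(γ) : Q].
[Q(γ) : Q] = 4 (equivalently, Q(γ) = Q(√31, √193))

Obviously Q(γ) ⊆ Q(√31, √193), and [Q(√31, √193):Q] = 4 (since 31, 193 are distinct squarefree integers > 1 with 5983 not a perfect square). To show equality we compute the minimal polynomial of γ. From γ = √31 + √193: γ^2 = 31 + 2√(5983) + 193 = 224 + 2√(5983), so γ^2 - 224 = 2√(5983); squaring, (γ^2 - 224)^2 = 4·5983, i.e. γ^4 - 448γ^2 + 50176 - 23932 = 0, i.e. γ^4 - 448γ^2 + 26244 = 0. So γ is a root of x^4 - 448x^2 + 26244. This polynomial is irreducible over Q: it has no rational root (each ±√31 ± √193 is irrational), and any factorization into two quadratics over Q would force √(5983) ∈ Q (pairing opposite roots) or √31, √193 ∈ Q (other pairings), all impossible. Hence [Q(γ):Q] = 4 = [Q(√31, √193):Q], so Q(γ) = Q(√31, √193).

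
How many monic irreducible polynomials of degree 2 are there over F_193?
There are 18528 monic irreducible polynomials of degree 2 over F_193

Each element of F_{193^2} that lies in no proper subfield is a root of exactly one monic irreducible of degree 2 over F_193, and each such polynomial has 2 distinct roots in F_{193^2}. By Möbius inversion the count is N_193(2) = (1/2) Σ_{d|2} μ(2/d) · 193^d = (1/2)(μ(2)·193^1 + μ(1)·193^2) = 37056/2 = 18528.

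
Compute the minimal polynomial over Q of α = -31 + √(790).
m_α(x) = x^2 + 62x + 171

From α + 31 = √(790), squaring gives (α + 31)^2 = 790, i.e. α^2 + 62α + 961 = 790, so α^2 + 62α + 171 = 0. The discriminant of x^2 + 62x + 171 is (62)^2 - 4·(171) = 3844 - 684 = 3160, and 4·(790) is not a perfect square in Q since 790 is squarefree and ≠ 1. Hence x^2 + 62x + 171 is irreducible over Q and is the minimal polynomial of α.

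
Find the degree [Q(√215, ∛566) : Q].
[Q(√215, ∛566) : Q] = 6

Let L = Q(√215, ∛566). Since Q(√215) ⊂ L and [Q(√215):Q] = 2, the tower law gives 2 | [L:Q]. Likewise Q(∛566) ⊂ L with [Q(∛566):Q] = 3 (because 566 is not a perfect cube), so 3 | [L:Q]. As gcd(2,3) = 1, [L:Q] is divisible by 6. Conversely L is generated over Q by √215 and ∛566, so [L:Q] ≤ 2·3 = 6. Therefore [Q(√215, ∛566) : Q] = 6.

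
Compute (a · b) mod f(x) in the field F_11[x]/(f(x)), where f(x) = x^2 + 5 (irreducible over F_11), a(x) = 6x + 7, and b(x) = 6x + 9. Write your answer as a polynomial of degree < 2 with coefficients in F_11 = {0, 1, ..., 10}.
a · b ≡ 8x + 4 (mod f(x))

Multiply in F_11[x]: a(x)·b(x) = (6x + 7)·(6x + 9) = 3x^2 + 8x + 8. This has degree ≥ 2, so divide by f(x) over F_11: 3x^2 + 8x + 8 = (3)·(x^2 + 5) + (8x + 4). Hence a·b ≡ 8x + 4 (mod f). (F_11[x]/(f) is a field with 11^2 = 121 elements since f is irreducible of degree 2.)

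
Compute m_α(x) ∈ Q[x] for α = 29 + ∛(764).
m_α(x) = x^3 - 87x^2 + 2523x - 25153

Set β = α - 29 = ∛(764), so β^3 = 764. Then (α - 29)^3 - 764 = 0, i.e. α is a root of g(x) = (x - 29)^3 - 764 = x^3 - 87x^2 + 2523x - 25153. Since g(x) = h(x - 29) where h(x) = x^3 - 764, and h is irreducible over Q (because 764 is not a perfect cube, so h has no rational root, and a monic cubic with no rational root is irreducible), g is also irreducible (irreducibility is preserved under the substitution x → x - 29). Hence m_α(x) = x^3 - 87x^2 + 2523x - 25153.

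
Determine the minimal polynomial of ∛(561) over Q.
m_α(x) = x^3 - 561

α satisfies α^3 = 561, so x^3 - 561 annihilates α. By the rational root test, a rational root p/q (in lowest terms) of x^3 - 561 would satisfy p^3 = 561 q^3, forcing q = 1 and p^3 = 561; but 561 is not a perfect cube, contradiction. A monic cubic over Q with no rational root is irreducible (any nontrivial factorization would include a linear factor). Hence x^3 - 561 is the minimal polynomial of α, and in particular [Q(α):Q] = 3.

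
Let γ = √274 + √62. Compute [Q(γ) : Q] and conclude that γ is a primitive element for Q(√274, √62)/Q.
[Q(γ) : Q] = 4 (equivalently, Q(γ) = Q(√274, √62))

Obviously Q(γ) ⊆ Q(√274, √62), and [Q(√274, √62):Q] = 4 (since 274, 62 are distinct squarefree integers > 1 with 16988 not a perfect square). To show equality we compute the minimal polynomial of γ. From γ = √274 + √62: γ^2 = 274 + 2√(16988) + 62 = 336 + 2√(16988), so γ^2 - 336 = 2√(16988); squaring, (γ^2 - 336)^2 = 4·16988, i.e. γ^4 - 672γ^2 + 112896 - 67952 = 0, i.e. γ^4 - 672γ^2 + 44944 = 0. So γ is a root of x^4 - 672x^2 + 44944. This polynomial is irreducible over Q: it has no rational root (each ±√274 ± √62 is irrational), and any factorization into two quadratics over Q would force √(16988) ∈ Q (pairing opposite roots) or √274, √62 ∈ Q (other pairings), all impossible. Hence [Q(γ):Q] = 4 = [Q(√274, √62):Q], so Q(γ) = Q(√274, √62).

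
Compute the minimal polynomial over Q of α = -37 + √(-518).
m_α(x) = x^2 + 74x + 1887

From α + 37 = √(-518), squaring gives (α + 37)^2 = -518, i.e. α^2 + 74α + 1369 = -518, so α^2 + 74α + 1887 = 0. The discriminant of x^2 + 74x + 1887 is (74)^2 - 4·(1887) = 5476 - 7548 = -2072, and 4·(-518) is not a perfect square in Q since -518 is squarefree and ≠ 1. Hence x^2 + 74x + 1887 is irreducible over Q and is the minimal polynomial of α.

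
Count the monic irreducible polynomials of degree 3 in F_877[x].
There are 224841752 monic irreducible polynomials of degree 3 over F_877

Each element of F_{877^3} that lies in no proper subfield is a root of exactly one monic irreducible of degree 3 over F_877, and each such polynomial has 3 distinct roots in F_{877^3}. By Möbius inversion the count is N_877(3) = (1/3) Σ_{d|3} μ(3/d) · 877^d = (1/3)(μ(3)·877^1 + μ(1)·877^3) = 674525256/3 = 224841752.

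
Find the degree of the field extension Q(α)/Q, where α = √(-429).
[Q(α):Q] = 2

[Q(α):Q] equals the degree of the minimal polynomial of α. Here α^2 = -429 and x^2 + 429 is irreducible (d = -429 is squarefree, ≠ 1, hence not a square), so deg(m_α) = 2. Thus [Q(α):Q] = 2.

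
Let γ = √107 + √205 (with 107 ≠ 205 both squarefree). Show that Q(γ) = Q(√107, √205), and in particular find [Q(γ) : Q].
[Q(γ) : Q] = 4 (equivalently, Q(γ) = Q(√107, √205))

Obviously Q(γ) ⊆ Q(√107, √205), and [Q(√107, √205):Q] = 4 (since 107, 205 are distinct squarefree integers > 1 with 21935 not a perfect square). To show equality we compute the minimal polynomial of γ. From γ = √107 + √205: γ^2 = 107 + 2√(21935) + 205 = 312 + 2√(21935), so γ^2 - 312 = 2√(21935); squaring, (γ^2 - 312)^2 = 4·21935, i.e. γ^4 - 624γ^2 + 97344 - 87740 = 0, i.e. γ^4 - 624γ^2 + 9604 = 0. So γ is a root of x^4 - 624x^2 + 9604. This polynomial is irreducible over Q: it has no rational root (each ±√107 ± √205 is irrational), and any factorization into two quadratics over Q would force √(21935) ∈ Q (pairing opposite roots) or √107, √205 ∈ Q (other pairings), all impossible. Hence [Q(γ):Q] = 4 = [Q(√107, √205):Q], so Q(γ) = Q(√107, √205).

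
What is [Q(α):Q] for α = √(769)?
[Q(α):Q] = 2

[Q(α):Q] equals the degree of the minimal polynomial of α. Here α^2 = 769 and x^2 - 769 is irreducible (d = 769 is squarefree, ≠ 1, hence not a square), so deg(m_α) = 2. Thus [Q(α):Q] = 2.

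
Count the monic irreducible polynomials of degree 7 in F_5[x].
There are 11160 monic irreducible polynomials of degree 7 over F_5

Each element of F_{5^7} that lies in no proper subfield is a root of exactly one monic irreducible of degree 7 over F_5, and each such polynomial has 7 distinct roots in F_{5^7}. By Möbius inversion the count is N_5(7) = (1/7) Σ_{d|7} μ(7/d) · 5^d = (1/7)(μ(7)·5^1 + μ(1)·5^7) = 78120/7 = 11160.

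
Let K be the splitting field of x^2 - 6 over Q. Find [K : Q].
[K : Q] = 2

f(x) = x^2 - 6 factors as (x - √6)(x + √6). The splitting field is K = Q(√6). Since 6 is squarefree and > 1, it is not a perfect square, so x^2 - 6 is irreducible over Q and [Q(√6) : Q] = 2. Hence [K : Q] = 2.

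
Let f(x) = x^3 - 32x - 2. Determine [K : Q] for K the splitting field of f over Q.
[K : Q] = 6

By the rational root test, any rational root of the monic integer polynomial f(x) = x^3 - 32x - 2 must be an integer dividing the constant term -2, i.e. one of ±{1, 2}. Evaluating: f(1) = -33, f(-1) = 29, f(2) = -58, f(-2) = 54; none is 0, so f has no rational root and is therefore irreducible over Q (a cubic with no linear factor over a field is irreducible). For an irreducible cubic, the Galois group is A_3 or S_3 according as the discriminant disc(f) = -4a^3 - 27b^2 = -4·(-32)^3 - 27·(-2)^2 = 130964 is or is not a square in Q. Here disc(f) = 130964 is not a perfect square in Q, so the Galois group of f over Q is not contained in A_3 and must be all of S_3. The splitting field has degree |S_3| = 6 over Q, so [K : Q] = 6.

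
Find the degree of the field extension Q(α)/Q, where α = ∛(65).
[Q(α):Q] = 3

The minimal polynomial of α is x^3 - 65, irreducible over Q since 65 is not a perfect cube (so x^3 - 65 has no rational root). Hence [Q(α):Q] = deg(m_α) = 3.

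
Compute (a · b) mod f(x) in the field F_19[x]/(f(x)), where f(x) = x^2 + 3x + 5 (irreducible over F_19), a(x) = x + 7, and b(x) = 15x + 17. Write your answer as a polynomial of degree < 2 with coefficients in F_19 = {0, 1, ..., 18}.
a · b ≡ x + 6 (mod f(x))

Multiply in F_19[x]: a(x)·b(x) = (x + 7)·(15x + 17) = 15x^2 + 8x + 5. This has degree ≥ 2, so divide by f(x) over F_19: 15x^2 + 8x + 5 = (15)·(x^2 + 3x + 5) + (x + 6). Hence a·b ≡ x + 6 (mod f). (F_19[x]/(f) is a field with 19^2 = 361 elements since f is irreducible of degree 2.)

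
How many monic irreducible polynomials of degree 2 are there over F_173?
There are 14878 monic irreducible polynomials of degree 2 over F_173

Each element of F_{173^2} that lies in no proper subfield is a root of exactly one monic irreducible of degree 2 over F_173, and each such polynomial has 2 distinct roots in F_{173^2}. By Möbius inversion the count is N_173(2) = (1/2) Σ_{d|2} μ(2/d) · 173^d = (1/2)(μ(2)·173^1 + μ(1)·173^2) = 29756/2 = 14878.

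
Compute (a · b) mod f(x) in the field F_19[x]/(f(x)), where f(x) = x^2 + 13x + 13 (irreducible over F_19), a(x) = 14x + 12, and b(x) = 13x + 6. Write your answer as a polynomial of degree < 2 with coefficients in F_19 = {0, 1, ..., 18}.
a · b ≡ 2x + 5 (mod f(x))

Multiply in F_19[x]: a(x)·b(x) = (14x + 12)·(13x + 6) = 11x^2 + 12x + 15. This has degree ≥ 2, so divide by f(x) over F_19: 11x^2 + 12x + 15 = (11)·(x^2 + 13x + 13) + (2x + 5). Hence a·b ≡ 2x + 5 (mod f). (F_19[x]/(f) is a field with 19^2 = 361 elements since f is irreducible of degree 2.)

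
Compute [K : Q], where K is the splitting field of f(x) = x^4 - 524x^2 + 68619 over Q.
[K : Q] = 4

Solving the quadratic in x^2: x^2 = (524 ± √(524^2 - 4·68619))/2 = (524 ± √100)/2 = (524 ± 10)/2, giving x^2 = 257 or x^2 = 267. So f(x) = (x^2 - 257)(x^2 - 267) and the roots of f are ±√257, ±√267. Hence the splitting field is K = Q(√257, √267). Since 257 and 267 are distinct squarefree integers > 1, their product 68619 is not a perfect square, so √267 ∉ Q(√257). By the tower law [K:Q] = [Q(√257,√267):Q(√257)] · [Q(√257):Q] = 2 · 2 = 4.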